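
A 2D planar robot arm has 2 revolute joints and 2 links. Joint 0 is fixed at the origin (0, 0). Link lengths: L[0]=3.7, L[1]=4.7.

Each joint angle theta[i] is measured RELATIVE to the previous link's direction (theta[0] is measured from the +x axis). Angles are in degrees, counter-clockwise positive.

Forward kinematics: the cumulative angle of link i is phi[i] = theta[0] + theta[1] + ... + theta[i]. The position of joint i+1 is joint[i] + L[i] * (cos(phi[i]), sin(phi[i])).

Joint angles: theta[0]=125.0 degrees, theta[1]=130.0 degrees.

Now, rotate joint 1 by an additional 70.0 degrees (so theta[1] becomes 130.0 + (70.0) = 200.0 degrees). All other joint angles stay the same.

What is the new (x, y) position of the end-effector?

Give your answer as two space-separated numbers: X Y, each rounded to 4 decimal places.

Answer: 1.7278 0.3351

Derivation:
joint[0] = (0.0000, 0.0000)  (base)
link 0: phi[0] = 125 = 125 deg
  cos(125 deg) = -0.5736, sin(125 deg) = 0.8192
  joint[1] = (0.0000, 0.0000) + 3.7 * (-0.5736, 0.8192) = (0.0000 + -2.1222, 0.0000 + 3.0309) = (-2.1222, 3.0309)
link 1: phi[1] = 125 + 200 = 325 deg
  cos(325 deg) = 0.8192, sin(325 deg) = -0.5736
  joint[2] = (-2.1222, 3.0309) + 4.7 * (0.8192, -0.5736) = (-2.1222 + 3.8500, 3.0309 + -2.6958) = (1.7278, 0.3351)
End effector: (1.7278, 0.3351)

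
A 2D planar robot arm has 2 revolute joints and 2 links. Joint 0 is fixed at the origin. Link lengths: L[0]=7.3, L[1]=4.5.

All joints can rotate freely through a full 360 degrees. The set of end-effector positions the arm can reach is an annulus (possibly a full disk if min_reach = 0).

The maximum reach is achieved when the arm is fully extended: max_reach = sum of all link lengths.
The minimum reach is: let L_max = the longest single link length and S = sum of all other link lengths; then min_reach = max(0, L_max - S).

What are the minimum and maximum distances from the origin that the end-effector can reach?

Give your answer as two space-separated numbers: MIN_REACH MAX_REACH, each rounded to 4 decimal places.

Link lengths: [7.3, 4.5]
max_reach = 7.3 + 4.5 = 11.8
L_max = max([7.3, 4.5]) = 7.3
S (sum of others) = 11.8 - 7.3 = 4.5
min_reach = max(0, 7.3 - 4.5) = max(0, 2.8) = 2.8

Answer: 2.8000 11.8000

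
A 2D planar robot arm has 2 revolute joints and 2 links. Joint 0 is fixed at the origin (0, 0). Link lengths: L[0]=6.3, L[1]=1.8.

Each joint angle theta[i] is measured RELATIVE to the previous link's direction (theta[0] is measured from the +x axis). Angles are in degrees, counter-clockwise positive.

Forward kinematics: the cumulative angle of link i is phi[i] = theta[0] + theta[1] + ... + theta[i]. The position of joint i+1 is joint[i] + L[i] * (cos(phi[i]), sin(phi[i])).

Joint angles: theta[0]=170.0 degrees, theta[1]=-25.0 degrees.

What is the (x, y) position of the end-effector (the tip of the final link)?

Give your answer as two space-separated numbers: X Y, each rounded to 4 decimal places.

joint[0] = (0.0000, 0.0000)  (base)
link 0: phi[0] = 170 = 170 deg
  cos(170 deg) = -0.9848, sin(170 deg) = 0.1736
  joint[1] = (0.0000, 0.0000) + 6.3 * (-0.9848, 0.1736) = (0.0000 + -6.2043, 0.0000 + 1.0940) = (-6.2043, 1.0940)
link 1: phi[1] = 170 + -25 = 145 deg
  cos(145 deg) = -0.8192, sin(145 deg) = 0.5736
  joint[2] = (-6.2043, 1.0940) + 1.8 * (-0.8192, 0.5736) = (-6.2043 + -1.4745, 1.0940 + 1.0324) = (-7.6788, 2.1264)
End effector: (-7.6788, 2.1264)

Answer: -7.6788 2.1264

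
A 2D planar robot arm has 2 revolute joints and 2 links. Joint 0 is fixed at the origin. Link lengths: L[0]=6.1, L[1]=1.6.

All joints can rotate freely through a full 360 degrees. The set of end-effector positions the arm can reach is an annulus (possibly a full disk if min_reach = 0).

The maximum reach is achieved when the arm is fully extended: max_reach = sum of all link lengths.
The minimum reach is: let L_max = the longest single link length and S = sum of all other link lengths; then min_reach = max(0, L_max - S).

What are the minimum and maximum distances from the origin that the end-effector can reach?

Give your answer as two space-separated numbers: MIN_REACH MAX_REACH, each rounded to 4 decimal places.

Link lengths: [6.1, 1.6]
max_reach = 6.1 + 1.6 = 7.7
L_max = max([6.1, 1.6]) = 6.1
S (sum of others) = 7.7 - 6.1 = 1.6
min_reach = max(0, 6.1 - 1.6) = max(0, 4.5) = 4.5

Answer: 4.5000 7.7000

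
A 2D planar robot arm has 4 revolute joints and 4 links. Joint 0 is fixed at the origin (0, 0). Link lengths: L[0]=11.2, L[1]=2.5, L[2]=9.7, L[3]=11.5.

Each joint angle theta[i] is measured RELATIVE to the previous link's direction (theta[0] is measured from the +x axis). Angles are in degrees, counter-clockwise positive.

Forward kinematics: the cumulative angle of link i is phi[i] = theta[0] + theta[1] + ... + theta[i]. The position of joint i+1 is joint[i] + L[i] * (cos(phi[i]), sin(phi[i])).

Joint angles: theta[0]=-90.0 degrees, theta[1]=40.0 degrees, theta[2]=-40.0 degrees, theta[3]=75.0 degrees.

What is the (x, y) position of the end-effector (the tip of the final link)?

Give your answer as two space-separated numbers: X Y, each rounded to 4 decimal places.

joint[0] = (0.0000, 0.0000)  (base)
link 0: phi[0] = -90 = -90 deg
  cos(-90 deg) = 0.0000, sin(-90 deg) = -1.0000
  joint[1] = (0.0000, 0.0000) + 11.2 * (0.0000, -1.0000) = (0.0000 + 0.0000, 0.0000 + -11.2000) = (0.0000, -11.2000)
link 1: phi[1] = -90 + 40 = -50 deg
  cos(-50 deg) = 0.6428, sin(-50 deg) = -0.7660
  joint[2] = (0.0000, -11.2000) + 2.5 * (0.6428, -0.7660) = (0.0000 + 1.6070, -11.2000 + -1.9151) = (1.6070, -13.1151)
link 2: phi[2] = -90 + 40 + -40 = -90 deg
  cos(-90 deg) = 0.0000, sin(-90 deg) = -1.0000
  joint[3] = (1.6070, -13.1151) + 9.7 * (0.0000, -1.0000) = (1.6070 + 0.0000, -13.1151 + -9.7000) = (1.6070, -22.8151)
link 3: phi[3] = -90 + 40 + -40 + 75 = -15 deg
  cos(-15 deg) = 0.9659, sin(-15 deg) = -0.2588
  joint[4] = (1.6070, -22.8151) + 11.5 * (0.9659, -0.2588) = (1.6070 + 11.1081, -22.8151 + -2.9764) = (12.7151, -25.7915)
End effector: (12.7151, -25.7915)

Answer: 12.7151 -25.7915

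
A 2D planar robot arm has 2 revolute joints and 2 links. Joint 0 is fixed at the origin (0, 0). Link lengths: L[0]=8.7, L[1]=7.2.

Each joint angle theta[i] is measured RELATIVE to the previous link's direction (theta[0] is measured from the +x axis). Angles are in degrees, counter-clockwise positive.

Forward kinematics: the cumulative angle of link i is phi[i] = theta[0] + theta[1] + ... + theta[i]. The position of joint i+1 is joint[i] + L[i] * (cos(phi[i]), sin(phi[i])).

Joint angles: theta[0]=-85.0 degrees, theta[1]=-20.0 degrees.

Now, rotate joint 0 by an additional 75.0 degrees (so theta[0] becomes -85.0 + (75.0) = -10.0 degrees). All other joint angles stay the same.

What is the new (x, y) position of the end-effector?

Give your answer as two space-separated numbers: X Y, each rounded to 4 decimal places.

joint[0] = (0.0000, 0.0000)  (base)
link 0: phi[0] = -10 = -10 deg
  cos(-10 deg) = 0.9848, sin(-10 deg) = -0.1736
  joint[1] = (0.0000, 0.0000) + 8.7 * (0.9848, -0.1736) = (0.0000 + 8.5678, 0.0000 + -1.5107) = (8.5678, -1.5107)
link 1: phi[1] = -10 + -20 = -30 deg
  cos(-30 deg) = 0.8660, sin(-30 deg) = -0.5000
  joint[2] = (8.5678, -1.5107) + 7.2 * (0.8660, -0.5000) = (8.5678 + 6.2354, -1.5107 + -3.6000) = (14.8032, -5.1107)
End effector: (14.8032, -5.1107)

Answer: 14.8032 -5.1107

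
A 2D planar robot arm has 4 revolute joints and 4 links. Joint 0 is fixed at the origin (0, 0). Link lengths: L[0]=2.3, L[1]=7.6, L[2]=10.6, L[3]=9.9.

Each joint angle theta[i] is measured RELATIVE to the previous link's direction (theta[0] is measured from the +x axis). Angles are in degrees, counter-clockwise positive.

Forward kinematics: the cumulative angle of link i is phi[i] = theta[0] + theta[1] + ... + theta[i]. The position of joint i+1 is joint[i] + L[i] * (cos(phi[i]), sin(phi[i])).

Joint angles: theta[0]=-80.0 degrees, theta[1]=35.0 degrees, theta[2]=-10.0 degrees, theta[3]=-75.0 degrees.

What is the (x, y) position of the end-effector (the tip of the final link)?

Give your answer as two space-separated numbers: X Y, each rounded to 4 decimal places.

Answer: 5.4897 -23.9059

Derivation:
joint[0] = (0.0000, 0.0000)  (base)
link 0: phi[0] = -80 = -80 deg
  cos(-80 deg) = 0.1736, sin(-80 deg) = -0.9848
  joint[1] = (0.0000, 0.0000) + 2.3 * (0.1736, -0.9848) = (0.0000 + 0.3994, 0.0000 + -2.2651) = (0.3994, -2.2651)
link 1: phi[1] = -80 + 35 = -45 deg
  cos(-45 deg) = 0.7071, sin(-45 deg) = -0.7071
  joint[2] = (0.3994, -2.2651) + 7.6 * (0.7071, -0.7071) = (0.3994 + 5.3740, -2.2651 + -5.3740) = (5.7734, -7.6391)
link 2: phi[2] = -80 + 35 + -10 = -55 deg
  cos(-55 deg) = 0.5736, sin(-55 deg) = -0.8192
  joint[3] = (5.7734, -7.6391) + 10.6 * (0.5736, -0.8192) = (5.7734 + 6.0799, -7.6391 + -8.6830) = (11.8533, -16.3221)
link 3: phi[3] = -80 + 35 + -10 + -75 = -130 deg
  cos(-130 deg) = -0.6428, sin(-130 deg) = -0.7660
  joint[4] = (11.8533, -16.3221) + 9.9 * (-0.6428, -0.7660) = (11.8533 + -6.3636, -16.3221 + -7.5838) = (5.4897, -23.9059)
End effector: (5.4897, -23.9059)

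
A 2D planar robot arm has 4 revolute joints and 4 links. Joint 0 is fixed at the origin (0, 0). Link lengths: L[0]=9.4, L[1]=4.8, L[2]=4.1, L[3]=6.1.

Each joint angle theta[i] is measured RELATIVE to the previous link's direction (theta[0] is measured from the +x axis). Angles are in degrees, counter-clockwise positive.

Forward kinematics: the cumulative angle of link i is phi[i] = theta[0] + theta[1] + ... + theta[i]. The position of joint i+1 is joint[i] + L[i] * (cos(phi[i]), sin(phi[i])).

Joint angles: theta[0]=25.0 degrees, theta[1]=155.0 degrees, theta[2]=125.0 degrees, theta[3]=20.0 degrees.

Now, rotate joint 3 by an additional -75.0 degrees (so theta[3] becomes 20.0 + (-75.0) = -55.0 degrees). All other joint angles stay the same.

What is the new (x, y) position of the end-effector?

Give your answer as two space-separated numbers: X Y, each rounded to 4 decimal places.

joint[0] = (0.0000, 0.0000)  (base)
link 0: phi[0] = 25 = 25 deg
  cos(25 deg) = 0.9063, sin(25 deg) = 0.4226
  joint[1] = (0.0000, 0.0000) + 9.4 * (0.9063, 0.4226) = (0.0000 + 8.5193, 0.0000 + 3.9726) = (8.5193, 3.9726)
link 1: phi[1] = 25 + 155 = 180 deg
  cos(180 deg) = -1.0000, sin(180 deg) = 0.0000
  joint[2] = (8.5193, 3.9726) + 4.8 * (-1.0000, 0.0000) = (8.5193 + -4.8000, 3.9726 + 0.0000) = (3.7193, 3.9726)
link 2: phi[2] = 25 + 155 + 125 = 305 deg
  cos(305 deg) = 0.5736, sin(305 deg) = -0.8192
  joint[3] = (3.7193, 3.9726) + 4.1 * (0.5736, -0.8192) = (3.7193 + 2.3517, 3.9726 + -3.3585) = (6.0710, 0.6141)
link 3: phi[3] = 25 + 155 + 125 + -55 = 250 deg
  cos(250 deg) = -0.3420, sin(250 deg) = -0.9397
  joint[4] = (6.0710, 0.6141) + 6.1 * (-0.3420, -0.9397) = (6.0710 + -2.0863, 0.6141 + -5.7321) = (3.9846, -5.1180)
End effector: (3.9846, -5.1180)

Answer: 3.9846 -5.1180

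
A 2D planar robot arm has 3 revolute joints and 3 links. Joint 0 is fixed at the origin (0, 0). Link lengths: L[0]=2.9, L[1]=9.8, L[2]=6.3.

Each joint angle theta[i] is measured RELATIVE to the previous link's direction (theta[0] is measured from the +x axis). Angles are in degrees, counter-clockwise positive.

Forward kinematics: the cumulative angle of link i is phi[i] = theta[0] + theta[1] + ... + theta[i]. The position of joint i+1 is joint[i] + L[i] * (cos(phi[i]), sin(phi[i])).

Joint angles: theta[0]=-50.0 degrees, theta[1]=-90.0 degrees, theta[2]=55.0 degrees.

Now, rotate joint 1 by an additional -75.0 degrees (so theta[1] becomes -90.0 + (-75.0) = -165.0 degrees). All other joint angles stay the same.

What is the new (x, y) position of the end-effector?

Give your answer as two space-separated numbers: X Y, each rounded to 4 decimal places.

joint[0] = (0.0000, 0.0000)  (base)
link 0: phi[0] = -50 = -50 deg
  cos(-50 deg) = 0.6428, sin(-50 deg) = -0.7660
  joint[1] = (0.0000, 0.0000) + 2.9 * (0.6428, -0.7660) = (0.0000 + 1.8641, 0.0000 + -2.2215) = (1.8641, -2.2215)
link 1: phi[1] = -50 + -165 = -215 deg
  cos(-215 deg) = -0.8192, sin(-215 deg) = 0.5736
  joint[2] = (1.8641, -2.2215) + 9.8 * (-0.8192, 0.5736) = (1.8641 + -8.0277, -2.2215 + 5.6210) = (-6.1636, 3.3995)
link 2: phi[2] = -50 + -165 + 55 = -160 deg
  cos(-160 deg) = -0.9397, sin(-160 deg) = -0.3420
  joint[3] = (-6.1636, 3.3995) + 6.3 * (-0.9397, -0.3420) = (-6.1636 + -5.9201, 3.3995 + -2.1547) = (-12.0837, 1.2448)
End effector: (-12.0837, 1.2448)

Answer: -12.0837 1.2448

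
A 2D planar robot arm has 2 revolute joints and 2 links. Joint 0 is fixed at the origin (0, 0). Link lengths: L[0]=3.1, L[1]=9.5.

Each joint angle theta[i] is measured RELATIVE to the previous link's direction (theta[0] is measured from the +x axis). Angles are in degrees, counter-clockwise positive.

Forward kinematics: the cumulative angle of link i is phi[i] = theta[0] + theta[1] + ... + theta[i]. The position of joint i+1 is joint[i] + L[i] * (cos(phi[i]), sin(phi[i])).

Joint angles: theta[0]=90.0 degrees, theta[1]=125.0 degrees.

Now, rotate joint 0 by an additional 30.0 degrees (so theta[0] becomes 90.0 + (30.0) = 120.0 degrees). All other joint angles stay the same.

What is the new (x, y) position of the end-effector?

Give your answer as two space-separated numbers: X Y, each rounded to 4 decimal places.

joint[0] = (0.0000, 0.0000)  (base)
link 0: phi[0] = 120 = 120 deg
  cos(120 deg) = -0.5000, sin(120 deg) = 0.8660
  joint[1] = (0.0000, 0.0000) + 3.1 * (-0.5000, 0.8660) = (0.0000 + -1.5500, 0.0000 + 2.6847) = (-1.5500, 2.6847)
link 1: phi[1] = 120 + 125 = 245 deg
  cos(245 deg) = -0.4226, sin(245 deg) = -0.9063
  joint[2] = (-1.5500, 2.6847) + 9.5 * (-0.4226, -0.9063) = (-1.5500 + -4.0149, 2.6847 + -8.6099) = (-5.5649, -5.9252)
End effector: (-5.5649, -5.9252)

Answer: -5.5649 -5.9252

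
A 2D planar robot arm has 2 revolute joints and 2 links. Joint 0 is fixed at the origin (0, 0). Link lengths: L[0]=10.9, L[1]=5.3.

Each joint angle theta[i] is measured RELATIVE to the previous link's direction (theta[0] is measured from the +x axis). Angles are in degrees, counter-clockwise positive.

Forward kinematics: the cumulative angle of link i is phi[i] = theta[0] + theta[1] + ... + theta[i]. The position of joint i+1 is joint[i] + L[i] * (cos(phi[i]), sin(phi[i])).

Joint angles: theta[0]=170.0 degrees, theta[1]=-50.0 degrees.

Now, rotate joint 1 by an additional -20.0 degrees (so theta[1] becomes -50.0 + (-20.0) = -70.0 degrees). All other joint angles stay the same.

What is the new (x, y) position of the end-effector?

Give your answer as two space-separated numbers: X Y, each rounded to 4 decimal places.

Answer: -11.6547 7.1122

Derivation:
joint[0] = (0.0000, 0.0000)  (base)
link 0: phi[0] = 170 = 170 deg
  cos(170 deg) = -0.9848, sin(170 deg) = 0.1736
  joint[1] = (0.0000, 0.0000) + 10.9 * (-0.9848, 0.1736) = (0.0000 + -10.7344, 0.0000 + 1.8928) = (-10.7344, 1.8928)
link 1: phi[1] = 170 + -70 = 100 deg
  cos(100 deg) = -0.1736, sin(100 deg) = 0.9848
  joint[2] = (-10.7344, 1.8928) + 5.3 * (-0.1736, 0.9848) = (-10.7344 + -0.9203, 1.8928 + 5.2195) = (-11.6547, 7.1122)
End effector: (-11.6547, 7.1122)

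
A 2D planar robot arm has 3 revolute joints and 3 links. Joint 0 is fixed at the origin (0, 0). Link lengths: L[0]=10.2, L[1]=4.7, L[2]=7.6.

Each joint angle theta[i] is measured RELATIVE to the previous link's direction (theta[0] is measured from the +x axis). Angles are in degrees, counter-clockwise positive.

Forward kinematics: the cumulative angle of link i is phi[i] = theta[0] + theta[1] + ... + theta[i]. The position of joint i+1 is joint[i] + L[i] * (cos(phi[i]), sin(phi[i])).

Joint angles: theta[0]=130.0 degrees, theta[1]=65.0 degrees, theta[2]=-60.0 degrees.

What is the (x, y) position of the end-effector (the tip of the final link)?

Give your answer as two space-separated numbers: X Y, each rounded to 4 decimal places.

Answer: -16.4703 11.9712

Derivation:
joint[0] = (0.0000, 0.0000)  (base)
link 0: phi[0] = 130 = 130 deg
  cos(130 deg) = -0.6428, sin(130 deg) = 0.7660
  joint[1] = (0.0000, 0.0000) + 10.2 * (-0.6428, 0.7660) = (0.0000 + -6.5564, 0.0000 + 7.8137) = (-6.5564, 7.8137)
link 1: phi[1] = 130 + 65 = 195 deg
  cos(195 deg) = -0.9659, sin(195 deg) = -0.2588
  joint[2] = (-6.5564, 7.8137) + 4.7 * (-0.9659, -0.2588) = (-6.5564 + -4.5399, 7.8137 + -1.2164) = (-11.0963, 6.5972)
link 2: phi[2] = 130 + 65 + -60 = 135 deg
  cos(135 deg) = -0.7071, sin(135 deg) = 0.7071
  joint[3] = (-11.0963, 6.5972) + 7.6 * (-0.7071, 0.7071) = (-11.0963 + -5.3740, 6.5972 + 5.3740) = (-16.4703, 11.9712)
End effector: (-16.4703, 11.9712)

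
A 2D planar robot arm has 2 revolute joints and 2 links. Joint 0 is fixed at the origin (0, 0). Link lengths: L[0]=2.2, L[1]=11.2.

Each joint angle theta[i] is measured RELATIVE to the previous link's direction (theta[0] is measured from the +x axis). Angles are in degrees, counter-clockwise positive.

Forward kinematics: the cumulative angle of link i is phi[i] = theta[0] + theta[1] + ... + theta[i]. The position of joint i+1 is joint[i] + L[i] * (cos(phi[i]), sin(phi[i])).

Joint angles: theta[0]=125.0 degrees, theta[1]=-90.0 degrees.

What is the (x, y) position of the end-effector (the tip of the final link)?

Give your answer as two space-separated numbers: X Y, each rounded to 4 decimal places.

Answer: 7.9126 8.2262

Derivation:
joint[0] = (0.0000, 0.0000)  (base)
link 0: phi[0] = 125 = 125 deg
  cos(125 deg) = -0.5736, sin(125 deg) = 0.8192
  joint[1] = (0.0000, 0.0000) + 2.2 * (-0.5736, 0.8192) = (0.0000 + -1.2619, 0.0000 + 1.8021) = (-1.2619, 1.8021)
link 1: phi[1] = 125 + -90 = 35 deg
  cos(35 deg) = 0.8192, sin(35 deg) = 0.5736
  joint[2] = (-1.2619, 1.8021) + 11.2 * (0.8192, 0.5736) = (-1.2619 + 9.1745, 1.8021 + 6.4241) = (7.9126, 8.2262)
End effector: (7.9126, 8.2262)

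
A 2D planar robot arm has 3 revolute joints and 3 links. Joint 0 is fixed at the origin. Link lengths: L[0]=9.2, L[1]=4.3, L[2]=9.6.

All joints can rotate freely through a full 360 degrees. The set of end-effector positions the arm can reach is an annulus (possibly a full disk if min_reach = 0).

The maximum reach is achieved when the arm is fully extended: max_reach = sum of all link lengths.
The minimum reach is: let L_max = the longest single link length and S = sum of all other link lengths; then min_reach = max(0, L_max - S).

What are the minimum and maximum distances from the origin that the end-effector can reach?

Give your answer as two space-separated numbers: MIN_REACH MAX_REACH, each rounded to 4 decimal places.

Link lengths: [9.2, 4.3, 9.6]
max_reach = 9.2 + 4.3 + 9.6 = 23.1
L_max = max([9.2, 4.3, 9.6]) = 9.6
S (sum of others) = 23.1 - 9.6 = 13.5
min_reach = max(0, 9.6 - 13.5) = max(0, -3.9) = 0

Answer: 0.0000 23.1000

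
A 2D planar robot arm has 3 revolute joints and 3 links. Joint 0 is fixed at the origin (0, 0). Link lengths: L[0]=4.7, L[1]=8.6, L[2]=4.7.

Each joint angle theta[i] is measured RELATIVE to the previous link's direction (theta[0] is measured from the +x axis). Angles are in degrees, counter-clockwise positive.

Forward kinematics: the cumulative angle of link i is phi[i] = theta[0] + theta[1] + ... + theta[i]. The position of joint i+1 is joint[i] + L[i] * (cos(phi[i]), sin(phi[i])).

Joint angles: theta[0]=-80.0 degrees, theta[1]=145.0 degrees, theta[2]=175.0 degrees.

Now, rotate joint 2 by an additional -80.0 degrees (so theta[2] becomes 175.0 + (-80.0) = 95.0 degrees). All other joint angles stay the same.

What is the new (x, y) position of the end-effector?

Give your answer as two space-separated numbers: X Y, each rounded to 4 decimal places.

joint[0] = (0.0000, 0.0000)  (base)
link 0: phi[0] = -80 = -80 deg
  cos(-80 deg) = 0.1736, sin(-80 deg) = -0.9848
  joint[1] = (0.0000, 0.0000) + 4.7 * (0.1736, -0.9848) = (0.0000 + 0.8161, 0.0000 + -4.6286) = (0.8161, -4.6286)
link 1: phi[1] = -80 + 145 = 65 deg
  cos(65 deg) = 0.4226, sin(65 deg) = 0.9063
  joint[2] = (0.8161, -4.6286) + 8.6 * (0.4226, 0.9063) = (0.8161 + 3.6345, -4.6286 + 7.7942) = (4.4507, 3.1657)
link 2: phi[2] = -80 + 145 + 95 = 160 deg
  cos(160 deg) = -0.9397, sin(160 deg) = 0.3420
  joint[3] = (4.4507, 3.1657) + 4.7 * (-0.9397, 0.3420) = (4.4507 + -4.4166, 3.1657 + 1.6075) = (0.0341, 4.7731)
End effector: (0.0341, 4.7731)

Answer: 0.0341 4.7731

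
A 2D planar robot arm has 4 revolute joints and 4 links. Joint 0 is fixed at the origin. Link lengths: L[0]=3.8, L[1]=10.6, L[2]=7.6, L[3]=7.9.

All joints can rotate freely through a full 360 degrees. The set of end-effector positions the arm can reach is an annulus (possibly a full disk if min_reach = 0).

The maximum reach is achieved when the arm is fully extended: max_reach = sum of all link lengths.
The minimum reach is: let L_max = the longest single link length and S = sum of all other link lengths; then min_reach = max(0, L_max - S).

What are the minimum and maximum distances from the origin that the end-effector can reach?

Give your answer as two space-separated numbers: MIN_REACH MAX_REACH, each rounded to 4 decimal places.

Answer: 0.0000 29.9000

Derivation:
Link lengths: [3.8, 10.6, 7.6, 7.9]
max_reach = 3.8 + 10.6 + 7.6 + 7.9 = 29.9
L_max = max([3.8, 10.6, 7.6, 7.9]) = 10.6
S (sum of others) = 29.9 - 10.6 = 19.3
min_reach = max(0, 10.6 - 19.3) = max(0, -8.7) = 0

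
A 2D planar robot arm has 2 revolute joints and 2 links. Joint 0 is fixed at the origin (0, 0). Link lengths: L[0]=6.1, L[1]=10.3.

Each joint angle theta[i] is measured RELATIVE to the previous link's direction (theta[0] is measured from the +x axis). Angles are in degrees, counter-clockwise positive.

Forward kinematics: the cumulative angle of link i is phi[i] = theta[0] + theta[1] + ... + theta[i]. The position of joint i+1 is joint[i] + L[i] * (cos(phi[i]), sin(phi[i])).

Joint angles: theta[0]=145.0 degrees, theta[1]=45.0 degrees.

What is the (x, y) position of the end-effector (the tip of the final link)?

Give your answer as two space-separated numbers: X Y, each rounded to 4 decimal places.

joint[0] = (0.0000, 0.0000)  (base)
link 0: phi[0] = 145 = 145 deg
  cos(145 deg) = -0.8192, sin(145 deg) = 0.5736
  joint[1] = (0.0000, 0.0000) + 6.1 * (-0.8192, 0.5736) = (0.0000 + -4.9968, 0.0000 + 3.4988) = (-4.9968, 3.4988)
link 1: phi[1] = 145 + 45 = 190 deg
  cos(190 deg) = -0.9848, sin(190 deg) = -0.1736
  joint[2] = (-4.9968, 3.4988) + 10.3 * (-0.9848, -0.1736) = (-4.9968 + -10.1435, 3.4988 + -1.7886) = (-15.1403, 1.7102)
End effector: (-15.1403, 1.7102)

Answer: -15.1403 1.7102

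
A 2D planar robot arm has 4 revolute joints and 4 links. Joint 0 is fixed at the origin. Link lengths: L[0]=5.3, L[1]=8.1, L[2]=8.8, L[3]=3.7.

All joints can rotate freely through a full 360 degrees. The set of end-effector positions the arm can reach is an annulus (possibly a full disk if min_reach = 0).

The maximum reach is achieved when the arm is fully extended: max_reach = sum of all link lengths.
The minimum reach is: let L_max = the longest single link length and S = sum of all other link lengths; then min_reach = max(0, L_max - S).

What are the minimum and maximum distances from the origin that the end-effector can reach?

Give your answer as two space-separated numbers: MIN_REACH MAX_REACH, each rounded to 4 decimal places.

Answer: 0.0000 25.9000

Derivation:
Link lengths: [5.3, 8.1, 8.8, 3.7]
max_reach = 5.3 + 8.1 + 8.8 + 3.7 = 25.9
L_max = max([5.3, 8.1, 8.8, 3.7]) = 8.8
S (sum of others) = 25.9 - 8.8 = 17.1
min_reach = max(0, 8.8 - 17.1) = max(0, -8.3) = 0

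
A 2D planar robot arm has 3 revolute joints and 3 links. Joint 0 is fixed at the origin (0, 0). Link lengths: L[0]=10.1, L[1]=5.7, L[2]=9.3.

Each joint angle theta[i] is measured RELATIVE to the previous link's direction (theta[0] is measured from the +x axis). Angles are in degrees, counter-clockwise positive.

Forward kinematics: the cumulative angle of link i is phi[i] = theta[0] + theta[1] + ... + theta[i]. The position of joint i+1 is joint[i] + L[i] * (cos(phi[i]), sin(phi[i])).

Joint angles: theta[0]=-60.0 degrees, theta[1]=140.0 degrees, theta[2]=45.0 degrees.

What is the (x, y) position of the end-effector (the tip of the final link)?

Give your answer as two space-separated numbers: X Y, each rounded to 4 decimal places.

Answer: 0.7055 4.4847

Derivation:
joint[0] = (0.0000, 0.0000)  (base)
link 0: phi[0] = -60 = -60 deg
  cos(-60 deg) = 0.5000, sin(-60 deg) = -0.8660
  joint[1] = (0.0000, 0.0000) + 10.1 * (0.5000, -0.8660) = (0.0000 + 5.0500, 0.0000 + -8.7469) = (5.0500, -8.7469)
link 1: phi[1] = -60 + 140 = 80 deg
  cos(80 deg) = 0.1736, sin(80 deg) = 0.9848
  joint[2] = (5.0500, -8.7469) + 5.7 * (0.1736, 0.9848) = (5.0500 + 0.9898, -8.7469 + 5.6134) = (6.0398, -3.1335)
link 2: phi[2] = -60 + 140 + 45 = 125 deg
  cos(125 deg) = -0.5736, sin(125 deg) = 0.8192
  joint[3] = (6.0398, -3.1335) + 9.3 * (-0.5736, 0.8192) = (6.0398 + -5.3343, -3.1335 + 7.6181) = (0.7055, 4.4847)
End effector: (0.7055, 4.4847)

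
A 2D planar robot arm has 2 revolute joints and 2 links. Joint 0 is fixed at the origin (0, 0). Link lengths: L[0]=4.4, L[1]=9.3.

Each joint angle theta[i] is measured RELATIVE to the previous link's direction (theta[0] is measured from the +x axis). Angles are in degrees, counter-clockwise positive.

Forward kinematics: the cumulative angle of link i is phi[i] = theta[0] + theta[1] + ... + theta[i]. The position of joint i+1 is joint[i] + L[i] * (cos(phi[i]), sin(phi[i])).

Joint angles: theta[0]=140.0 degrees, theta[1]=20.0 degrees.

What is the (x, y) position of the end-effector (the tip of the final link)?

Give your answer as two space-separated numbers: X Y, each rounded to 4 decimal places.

Answer: -12.1097 6.0091

Derivation:
joint[0] = (0.0000, 0.0000)  (base)
link 0: phi[0] = 140 = 140 deg
  cos(140 deg) = -0.7660, sin(140 deg) = 0.6428
  joint[1] = (0.0000, 0.0000) + 4.4 * (-0.7660, 0.6428) = (0.0000 + -3.3706, 0.0000 + 2.8283) = (-3.3706, 2.8283)
link 1: phi[1] = 140 + 20 = 160 deg
  cos(160 deg) = -0.9397, sin(160 deg) = 0.3420
  joint[2] = (-3.3706, 2.8283) + 9.3 * (-0.9397, 0.3420) = (-3.3706 + -8.7391, 2.8283 + 3.1808) = (-12.1097, 6.0091)
End effector: (-12.1097, 6.0091)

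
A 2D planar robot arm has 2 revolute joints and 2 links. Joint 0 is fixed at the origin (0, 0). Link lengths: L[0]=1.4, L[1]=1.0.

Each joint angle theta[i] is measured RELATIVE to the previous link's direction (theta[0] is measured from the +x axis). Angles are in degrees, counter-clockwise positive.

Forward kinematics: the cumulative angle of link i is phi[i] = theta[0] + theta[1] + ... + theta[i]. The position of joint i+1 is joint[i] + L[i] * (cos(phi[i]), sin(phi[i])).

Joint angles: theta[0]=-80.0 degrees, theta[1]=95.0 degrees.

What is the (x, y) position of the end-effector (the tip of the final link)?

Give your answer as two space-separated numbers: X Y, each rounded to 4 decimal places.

Answer: 1.2090 -1.1199

Derivation:
joint[0] = (0.0000, 0.0000)  (base)
link 0: phi[0] = -80 = -80 deg
  cos(-80 deg) = 0.1736, sin(-80 deg) = -0.9848
  joint[1] = (0.0000, 0.0000) + 1.4 * (0.1736, -0.9848) = (0.0000 + 0.2431, 0.0000 + -1.3787) = (0.2431, -1.3787)
link 1: phi[1] = -80 + 95 = 15 deg
  cos(15 deg) = 0.9659, sin(15 deg) = 0.2588
  joint[2] = (0.2431, -1.3787) + 1 * (0.9659, 0.2588) = (0.2431 + 0.9659, -1.3787 + 0.2588) = (1.2090, -1.1199)
End effector: (1.2090, -1.1199)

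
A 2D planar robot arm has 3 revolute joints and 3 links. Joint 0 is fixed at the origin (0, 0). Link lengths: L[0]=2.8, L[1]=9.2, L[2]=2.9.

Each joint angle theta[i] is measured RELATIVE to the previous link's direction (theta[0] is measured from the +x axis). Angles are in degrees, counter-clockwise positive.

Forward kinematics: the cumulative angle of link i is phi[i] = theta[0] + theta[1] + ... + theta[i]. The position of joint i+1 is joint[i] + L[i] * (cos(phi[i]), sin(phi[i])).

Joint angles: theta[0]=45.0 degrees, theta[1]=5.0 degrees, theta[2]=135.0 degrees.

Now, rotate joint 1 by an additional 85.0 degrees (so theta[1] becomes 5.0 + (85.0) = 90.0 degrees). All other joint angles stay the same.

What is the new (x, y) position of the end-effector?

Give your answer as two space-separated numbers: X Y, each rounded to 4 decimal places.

joint[0] = (0.0000, 0.0000)  (base)
link 0: phi[0] = 45 = 45 deg
  cos(45 deg) = 0.7071, sin(45 deg) = 0.7071
  joint[1] = (0.0000, 0.0000) + 2.8 * (0.7071, 0.7071) = (0.0000 + 1.9799, 0.0000 + 1.9799) = (1.9799, 1.9799)
link 1: phi[1] = 45 + 90 = 135 deg
  cos(135 deg) = -0.7071, sin(135 deg) = 0.7071
  joint[2] = (1.9799, 1.9799) + 9.2 * (-0.7071, 0.7071) = (1.9799 + -6.5054, 1.9799 + 6.5054) = (-4.5255, 8.4853)
link 2: phi[2] = 45 + 90 + 135 = 270 deg
  cos(270 deg) = -0.0000, sin(270 deg) = -1.0000
  joint[3] = (-4.5255, 8.4853) + 2.9 * (-0.0000, -1.0000) = (-4.5255 + -0.0000, 8.4853 + -2.9000) = (-4.5255, 5.5853)
End effector: (-4.5255, 5.5853)

Answer: -4.5255 5.5853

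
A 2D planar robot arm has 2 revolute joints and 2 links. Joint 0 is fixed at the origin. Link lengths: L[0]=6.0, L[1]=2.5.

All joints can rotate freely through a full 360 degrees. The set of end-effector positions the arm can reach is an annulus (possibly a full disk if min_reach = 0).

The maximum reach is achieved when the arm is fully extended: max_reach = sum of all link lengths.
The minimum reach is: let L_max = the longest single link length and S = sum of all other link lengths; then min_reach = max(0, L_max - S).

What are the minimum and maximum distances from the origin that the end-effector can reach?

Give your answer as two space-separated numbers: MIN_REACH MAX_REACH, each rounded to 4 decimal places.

Answer: 3.5000 8.5000

Derivation:
Link lengths: [6.0, 2.5]
max_reach = 6 + 2.5 = 8.5
L_max = max([6.0, 2.5]) = 6
S (sum of others) = 8.5 - 6 = 2.5
min_reach = max(0, 6 - 2.5) = max(0, 3.5) = 3.5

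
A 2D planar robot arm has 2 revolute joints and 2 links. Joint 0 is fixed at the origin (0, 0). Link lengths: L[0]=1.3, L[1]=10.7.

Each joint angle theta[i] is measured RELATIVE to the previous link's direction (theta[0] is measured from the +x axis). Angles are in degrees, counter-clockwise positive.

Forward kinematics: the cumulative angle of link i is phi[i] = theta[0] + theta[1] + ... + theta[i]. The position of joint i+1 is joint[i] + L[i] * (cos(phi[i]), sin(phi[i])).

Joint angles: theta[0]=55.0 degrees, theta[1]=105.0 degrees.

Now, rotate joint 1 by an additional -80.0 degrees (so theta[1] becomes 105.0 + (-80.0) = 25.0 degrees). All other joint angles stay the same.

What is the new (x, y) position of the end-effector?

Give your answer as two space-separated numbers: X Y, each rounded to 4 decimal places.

joint[0] = (0.0000, 0.0000)  (base)
link 0: phi[0] = 55 = 55 deg
  cos(55 deg) = 0.5736, sin(55 deg) = 0.8192
  joint[1] = (0.0000, 0.0000) + 1.3 * (0.5736, 0.8192) = (0.0000 + 0.7456, 0.0000 + 1.0649) = (0.7456, 1.0649)
link 1: phi[1] = 55 + 25 = 80 deg
  cos(80 deg) = 0.1736, sin(80 deg) = 0.9848
  joint[2] = (0.7456, 1.0649) + 10.7 * (0.1736, 0.9848) = (0.7456 + 1.8580, 1.0649 + 10.5374) = (2.6037, 11.6023)
End effector: (2.6037, 11.6023)

Answer: 2.6037 11.6023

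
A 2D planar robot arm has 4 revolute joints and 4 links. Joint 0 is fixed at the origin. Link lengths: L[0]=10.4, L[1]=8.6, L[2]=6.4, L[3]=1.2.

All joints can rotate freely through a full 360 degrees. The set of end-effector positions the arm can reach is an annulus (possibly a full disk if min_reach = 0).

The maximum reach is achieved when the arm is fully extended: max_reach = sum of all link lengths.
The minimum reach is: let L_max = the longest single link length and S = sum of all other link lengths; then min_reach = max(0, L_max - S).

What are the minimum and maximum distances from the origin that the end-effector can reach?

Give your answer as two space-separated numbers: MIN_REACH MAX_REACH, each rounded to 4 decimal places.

Link lengths: [10.4, 8.6, 6.4, 1.2]
max_reach = 10.4 + 8.6 + 6.4 + 1.2 = 26.6
L_max = max([10.4, 8.6, 6.4, 1.2]) = 10.4
S (sum of others) = 26.6 - 10.4 = 16.2
min_reach = max(0, 10.4 - 16.2) = max(0, -5.8) = 0

Answer: 0.0000 26.6000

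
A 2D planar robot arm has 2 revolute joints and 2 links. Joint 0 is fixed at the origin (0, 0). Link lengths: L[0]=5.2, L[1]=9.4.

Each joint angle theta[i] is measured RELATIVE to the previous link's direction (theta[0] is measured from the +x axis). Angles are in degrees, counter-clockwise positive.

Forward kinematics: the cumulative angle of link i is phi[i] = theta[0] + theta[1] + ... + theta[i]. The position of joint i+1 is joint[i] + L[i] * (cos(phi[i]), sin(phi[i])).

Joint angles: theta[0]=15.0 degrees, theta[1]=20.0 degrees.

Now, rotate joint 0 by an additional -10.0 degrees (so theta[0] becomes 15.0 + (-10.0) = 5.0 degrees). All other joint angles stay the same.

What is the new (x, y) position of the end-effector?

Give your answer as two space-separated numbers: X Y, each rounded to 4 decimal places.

Answer: 13.6995 4.4258

Derivation:
joint[0] = (0.0000, 0.0000)  (base)
link 0: phi[0] = 5 = 5 deg
  cos(5 deg) = 0.9962, sin(5 deg) = 0.0872
  joint[1] = (0.0000, 0.0000) + 5.2 * (0.9962, 0.0872) = (0.0000 + 5.1802, 0.0000 + 0.4532) = (5.1802, 0.4532)
link 1: phi[1] = 5 + 20 = 25 deg
  cos(25 deg) = 0.9063, sin(25 deg) = 0.4226
  joint[2] = (5.1802, 0.4532) + 9.4 * (0.9063, 0.4226) = (5.1802 + 8.5193, 0.4532 + 3.9726) = (13.6995, 4.4258)
End effector: (13.6995, 4.4258)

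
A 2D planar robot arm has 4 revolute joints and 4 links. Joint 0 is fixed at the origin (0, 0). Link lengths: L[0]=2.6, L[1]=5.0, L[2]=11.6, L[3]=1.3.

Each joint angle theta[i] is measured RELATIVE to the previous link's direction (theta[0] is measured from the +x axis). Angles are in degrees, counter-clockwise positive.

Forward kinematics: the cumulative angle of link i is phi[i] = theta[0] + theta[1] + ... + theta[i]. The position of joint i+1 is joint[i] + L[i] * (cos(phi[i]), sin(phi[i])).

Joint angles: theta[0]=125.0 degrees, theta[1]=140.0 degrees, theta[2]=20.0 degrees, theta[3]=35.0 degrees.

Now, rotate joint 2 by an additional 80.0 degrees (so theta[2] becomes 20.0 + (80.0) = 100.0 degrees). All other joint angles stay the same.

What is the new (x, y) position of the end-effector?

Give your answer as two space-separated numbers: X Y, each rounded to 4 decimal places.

Answer: 10.6246 -1.0045

Derivation:
joint[0] = (0.0000, 0.0000)  (base)
link 0: phi[0] = 125 = 125 deg
  cos(125 deg) = -0.5736, sin(125 deg) = 0.8192
  joint[1] = (0.0000, 0.0000) + 2.6 * (-0.5736, 0.8192) = (0.0000 + -1.4913, 0.0000 + 2.1298) = (-1.4913, 2.1298)
link 1: phi[1] = 125 + 140 = 265 deg
  cos(265 deg) = -0.0872, sin(265 deg) = -0.9962
  joint[2] = (-1.4913, 2.1298) + 5 * (-0.0872, -0.9962) = (-1.4913 + -0.4358, 2.1298 + -4.9810) = (-1.9271, -2.8512)
link 2: phi[2] = 125 + 140 + 100 = 365 deg
  cos(365 deg) = 0.9962, sin(365 deg) = 0.0872
  joint[3] = (-1.9271, -2.8512) + 11.6 * (0.9962, 0.0872) = (-1.9271 + 11.5559, -2.8512 + 1.0110) = (9.6288, -1.8402)
link 3: phi[3] = 125 + 140 + 100 + 35 = 400 deg
  cos(400 deg) = 0.7660, sin(400 deg) = 0.6428
  joint[4] = (9.6288, -1.8402) + 1.3 * (0.7660, 0.6428) = (9.6288 + 0.9959, -1.8402 + 0.8356) = (10.6246, -1.0045)
End effector: (10.6246, -1.0045)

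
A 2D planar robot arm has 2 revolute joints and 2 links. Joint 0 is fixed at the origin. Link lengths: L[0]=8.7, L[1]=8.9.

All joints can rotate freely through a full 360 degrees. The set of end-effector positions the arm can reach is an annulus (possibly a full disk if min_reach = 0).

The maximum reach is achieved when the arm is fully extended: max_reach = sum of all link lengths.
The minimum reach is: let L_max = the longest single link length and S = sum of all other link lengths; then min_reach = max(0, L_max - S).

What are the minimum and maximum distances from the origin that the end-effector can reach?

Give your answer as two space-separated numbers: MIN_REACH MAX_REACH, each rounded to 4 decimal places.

Link lengths: [8.7, 8.9]
max_reach = 8.7 + 8.9 = 17.6
L_max = max([8.7, 8.9]) = 8.9
S (sum of others) = 17.6 - 8.9 = 8.7
min_reach = max(0, 8.9 - 8.7) = max(0, 0.2) = 0.2

Answer: 0.2000 17.6000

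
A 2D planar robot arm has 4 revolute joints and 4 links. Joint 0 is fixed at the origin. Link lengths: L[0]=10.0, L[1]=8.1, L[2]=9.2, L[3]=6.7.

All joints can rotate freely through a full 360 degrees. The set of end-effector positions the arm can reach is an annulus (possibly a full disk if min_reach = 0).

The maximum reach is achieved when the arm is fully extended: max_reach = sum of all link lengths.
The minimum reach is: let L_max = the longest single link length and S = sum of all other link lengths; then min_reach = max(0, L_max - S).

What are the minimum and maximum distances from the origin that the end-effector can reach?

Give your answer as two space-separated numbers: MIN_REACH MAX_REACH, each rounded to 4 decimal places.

Answer: 0.0000 34.0000

Derivation:
Link lengths: [10.0, 8.1, 9.2, 6.7]
max_reach = 10 + 8.1 + 9.2 + 6.7 = 34
L_max = max([10.0, 8.1, 9.2, 6.7]) = 10
S (sum of others) = 34 - 10 = 24
min_reach = max(0, 10 - 24) = max(0, -14) = 0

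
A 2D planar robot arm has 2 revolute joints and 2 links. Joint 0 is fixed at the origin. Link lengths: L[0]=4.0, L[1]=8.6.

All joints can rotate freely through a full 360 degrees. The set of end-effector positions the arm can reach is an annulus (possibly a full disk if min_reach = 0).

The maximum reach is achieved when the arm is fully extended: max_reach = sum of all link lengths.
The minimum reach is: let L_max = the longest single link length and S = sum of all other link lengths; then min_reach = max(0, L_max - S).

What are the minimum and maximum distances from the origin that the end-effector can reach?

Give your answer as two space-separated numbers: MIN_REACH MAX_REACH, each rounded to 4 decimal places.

Link lengths: [4.0, 8.6]
max_reach = 4 + 8.6 = 12.6
L_max = max([4.0, 8.6]) = 8.6
S (sum of others) = 12.6 - 8.6 = 4
min_reach = max(0, 8.6 - 4) = max(0, 4.6) = 4.6

Answer: 4.6000 12.6000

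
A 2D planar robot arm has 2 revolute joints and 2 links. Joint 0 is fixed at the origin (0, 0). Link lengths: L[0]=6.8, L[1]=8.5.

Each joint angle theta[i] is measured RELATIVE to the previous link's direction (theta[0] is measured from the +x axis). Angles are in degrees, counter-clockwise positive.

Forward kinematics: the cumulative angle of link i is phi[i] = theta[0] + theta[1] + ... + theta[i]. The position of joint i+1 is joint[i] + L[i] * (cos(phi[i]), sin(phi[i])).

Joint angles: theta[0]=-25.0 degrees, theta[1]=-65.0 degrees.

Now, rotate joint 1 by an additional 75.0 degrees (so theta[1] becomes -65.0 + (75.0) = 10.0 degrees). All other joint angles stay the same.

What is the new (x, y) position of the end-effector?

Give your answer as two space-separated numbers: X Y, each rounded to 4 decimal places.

joint[0] = (0.0000, 0.0000)  (base)
link 0: phi[0] = -25 = -25 deg
  cos(-25 deg) = 0.9063, sin(-25 deg) = -0.4226
  joint[1] = (0.0000, 0.0000) + 6.8 * (0.9063, -0.4226) = (0.0000 + 6.1629, 0.0000 + -2.8738) = (6.1629, -2.8738)
link 1: phi[1] = -25 + 10 = -15 deg
  cos(-15 deg) = 0.9659, sin(-15 deg) = -0.2588
  joint[2] = (6.1629, -2.8738) + 8.5 * (0.9659, -0.2588) = (6.1629 + 8.2104, -2.8738 + -2.2000) = (14.3733, -5.0738)
End effector: (14.3733, -5.0738)

Answer: 14.3733 -5.0738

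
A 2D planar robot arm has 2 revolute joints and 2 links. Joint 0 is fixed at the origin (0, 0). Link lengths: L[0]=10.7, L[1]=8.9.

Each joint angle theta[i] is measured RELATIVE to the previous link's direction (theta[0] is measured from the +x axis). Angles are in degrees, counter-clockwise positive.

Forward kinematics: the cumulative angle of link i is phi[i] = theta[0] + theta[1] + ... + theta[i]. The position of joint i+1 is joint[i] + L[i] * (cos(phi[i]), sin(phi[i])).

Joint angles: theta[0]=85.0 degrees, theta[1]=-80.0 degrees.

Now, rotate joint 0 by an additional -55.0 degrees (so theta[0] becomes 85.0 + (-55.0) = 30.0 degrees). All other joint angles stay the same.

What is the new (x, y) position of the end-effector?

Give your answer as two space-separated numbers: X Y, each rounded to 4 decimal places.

Answer: 14.9873 -1.4678

Derivation:
joint[0] = (0.0000, 0.0000)  (base)
link 0: phi[0] = 30 = 30 deg
  cos(30 deg) = 0.8660, sin(30 deg) = 0.5000
  joint[1] = (0.0000, 0.0000) + 10.7 * (0.8660, 0.5000) = (0.0000 + 9.2665, 0.0000 + 5.3500) = (9.2665, 5.3500)
link 1: phi[1] = 30 + -80 = -50 deg
  cos(-50 deg) = 0.6428, sin(-50 deg) = -0.7660
  joint[2] = (9.2665, 5.3500) + 8.9 * (0.6428, -0.7660) = (9.2665 + 5.7208, 5.3500 + -6.8178) = (14.9873, -1.4678)
End effector: (14.9873, -1.4678)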